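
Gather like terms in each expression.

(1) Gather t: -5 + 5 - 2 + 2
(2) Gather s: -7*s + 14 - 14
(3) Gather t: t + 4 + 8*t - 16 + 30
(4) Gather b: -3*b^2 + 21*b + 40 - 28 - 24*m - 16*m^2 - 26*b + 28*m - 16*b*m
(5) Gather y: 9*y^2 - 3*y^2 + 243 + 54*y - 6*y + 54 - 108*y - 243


(1) = 0
(2) = -7*s
(3) = 9*t + 18
(4) = -3*b^2 + b*(-16*m - 5) - 16*m^2 + 4*m + 12
(5) = 6*y^2 - 60*y + 54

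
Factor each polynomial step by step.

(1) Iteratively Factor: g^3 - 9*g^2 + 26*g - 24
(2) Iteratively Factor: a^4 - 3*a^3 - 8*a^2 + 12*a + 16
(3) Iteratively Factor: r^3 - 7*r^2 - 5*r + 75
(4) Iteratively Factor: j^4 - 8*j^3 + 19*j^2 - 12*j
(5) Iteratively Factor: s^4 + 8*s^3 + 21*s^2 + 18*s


(1) = (g - 3)*(g^2 - 6*g + 8) = (g - 3)*(g - 2)*(g - 4)
(2) = (a - 4)*(a^3 + a^2 - 4*a - 4) = (a - 4)*(a - 2)*(a^2 + 3*a + 2) = (a - 4)*(a - 2)*(a + 1)*(a + 2)
(3) = (r - 5)*(r^2 - 2*r - 15) = (r - 5)^2*(r + 3)
(4) = (j - 1)*(j^3 - 7*j^2 + 12*j) = j*(j - 1)*(j^2 - 7*j + 12) = j*(j - 4)*(j - 1)*(j - 3)
(5) = (s + 3)*(s^3 + 5*s^2 + 6*s) = s*(s + 3)*(s^2 + 5*s + 6) = s*(s + 3)^2*(s + 2)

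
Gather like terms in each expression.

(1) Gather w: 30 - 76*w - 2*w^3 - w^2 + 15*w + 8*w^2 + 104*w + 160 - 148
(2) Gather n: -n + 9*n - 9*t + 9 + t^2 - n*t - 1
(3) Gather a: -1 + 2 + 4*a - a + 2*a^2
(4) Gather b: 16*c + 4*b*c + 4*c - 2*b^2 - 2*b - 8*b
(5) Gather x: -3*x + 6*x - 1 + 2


(1) = -2*w^3 + 7*w^2 + 43*w + 42
(2) = n*(8 - t) + t^2 - 9*t + 8
(3) = 2*a^2 + 3*a + 1
(4) = -2*b^2 + b*(4*c - 10) + 20*c
(5) = 3*x + 1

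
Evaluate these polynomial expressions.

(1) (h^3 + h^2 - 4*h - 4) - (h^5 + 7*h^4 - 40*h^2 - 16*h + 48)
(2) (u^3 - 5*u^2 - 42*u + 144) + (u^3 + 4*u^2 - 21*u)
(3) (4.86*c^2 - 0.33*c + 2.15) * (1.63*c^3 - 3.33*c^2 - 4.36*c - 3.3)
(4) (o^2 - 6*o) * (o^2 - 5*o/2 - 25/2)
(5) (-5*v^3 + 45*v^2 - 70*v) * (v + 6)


(1) = -h^5 - 7*h^4 + h^3 + 41*h^2 + 12*h - 52
(2) = 2*u^3 - u^2 - 63*u + 144
(3) = 7.9218*c^5 - 16.7217*c^4 - 16.5862*c^3 - 21.7587*c^2 - 8.285*c - 7.095
(4) = o^4 - 17*o^3/2 + 5*o^2/2 + 75*o
(5) = -5*v^4 + 15*v^3 + 200*v^2 - 420*v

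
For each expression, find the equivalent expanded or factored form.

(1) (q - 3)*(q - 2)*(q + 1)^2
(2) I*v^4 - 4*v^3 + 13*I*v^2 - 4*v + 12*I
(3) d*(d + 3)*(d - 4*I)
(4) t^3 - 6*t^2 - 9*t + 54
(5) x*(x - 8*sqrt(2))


(1) = q^4 - 3*q^3 - 3*q^2 + 7*q + 6
(2) = (v - 2*I)*(v + I)*(v + 6*I)*(I*v + 1)
(3) = d^3 + 3*d^2 - 4*I*d^2 - 12*I*d
(4) = (t - 6)*(t - 3)*(t + 3)
(5) = x^2 - 8*sqrt(2)*x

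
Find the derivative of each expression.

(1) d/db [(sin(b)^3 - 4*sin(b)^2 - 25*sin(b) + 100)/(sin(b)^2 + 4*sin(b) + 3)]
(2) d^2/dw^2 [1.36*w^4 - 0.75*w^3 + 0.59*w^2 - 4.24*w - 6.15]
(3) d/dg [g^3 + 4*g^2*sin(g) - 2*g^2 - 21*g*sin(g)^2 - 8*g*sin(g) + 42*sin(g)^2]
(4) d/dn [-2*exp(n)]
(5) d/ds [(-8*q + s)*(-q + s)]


(1) = (sin(b)^4 + 8*sin(b)^3 + 18*sin(b)^2 - 224*sin(b) - 475)*cos(b)/((sin(b) + 1)^2*(sin(b) + 3)^2)
(2) = 16.32*w^2 - 4.5*w + 1.18
(3) = 4*g^2*cos(g) + 3*g^2 - 21*g*sin(2*g) - 8*sqrt(2)*g*cos(g + pi/4) - 4*g - 8*sin(g) + 42*sin(2*g) + 21*cos(2*g)/2 - 21/2
(4) = -2*exp(n)
(5) = -9*q + 2*s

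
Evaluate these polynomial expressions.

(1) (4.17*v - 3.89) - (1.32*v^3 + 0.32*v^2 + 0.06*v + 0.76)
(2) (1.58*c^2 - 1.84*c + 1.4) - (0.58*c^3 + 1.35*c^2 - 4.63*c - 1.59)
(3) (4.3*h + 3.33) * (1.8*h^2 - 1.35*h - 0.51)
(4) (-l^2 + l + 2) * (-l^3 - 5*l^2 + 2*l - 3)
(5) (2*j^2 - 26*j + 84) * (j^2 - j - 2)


(1) = -1.32*v^3 - 0.32*v^2 + 4.11*v - 4.65
(2) = -0.58*c^3 + 0.23*c^2 + 2.79*c + 2.99
(3) = 7.74*h^3 + 0.189*h^2 - 6.6885*h - 1.6983
(4) = l^5 + 4*l^4 - 9*l^3 - 5*l^2 + l - 6
(5) = 2*j^4 - 28*j^3 + 106*j^2 - 32*j - 168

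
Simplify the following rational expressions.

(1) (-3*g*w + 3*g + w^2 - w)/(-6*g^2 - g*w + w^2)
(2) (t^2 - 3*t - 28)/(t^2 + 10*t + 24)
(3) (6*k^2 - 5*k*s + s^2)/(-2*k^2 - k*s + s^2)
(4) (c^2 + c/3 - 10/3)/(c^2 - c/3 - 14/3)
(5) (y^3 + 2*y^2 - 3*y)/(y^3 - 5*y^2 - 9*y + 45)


(1) = (w - 1)/(2*g + w)
(2) = (t - 7)/(t + 6)
(3) = (-3*k + s)/(k + s)
(4) = (3*c - 5)/(3*c - 7)
(5) = (y^2 - y)/(y^2 - 8*y + 15)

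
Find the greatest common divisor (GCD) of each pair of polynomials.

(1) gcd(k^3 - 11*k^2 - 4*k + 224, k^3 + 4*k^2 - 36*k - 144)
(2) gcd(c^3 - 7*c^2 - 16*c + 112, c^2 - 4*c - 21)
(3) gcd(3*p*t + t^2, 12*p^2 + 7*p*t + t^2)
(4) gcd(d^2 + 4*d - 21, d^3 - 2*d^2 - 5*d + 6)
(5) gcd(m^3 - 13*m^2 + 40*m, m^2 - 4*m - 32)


(1) = gcd((k - 8)*(k - 7)*(k + 4), (k - 6)*(k + 4)*(k + 6)) = k + 4
(2) = gcd((c - 7)*(c - 4)*(c + 4), (c - 7)*(c + 3)) = c - 7
(3) = gcd(t*(3*p + t), (3*p + t)*(4*p + t)) = 3*p + t
(4) = d - 3
(5) = m - 8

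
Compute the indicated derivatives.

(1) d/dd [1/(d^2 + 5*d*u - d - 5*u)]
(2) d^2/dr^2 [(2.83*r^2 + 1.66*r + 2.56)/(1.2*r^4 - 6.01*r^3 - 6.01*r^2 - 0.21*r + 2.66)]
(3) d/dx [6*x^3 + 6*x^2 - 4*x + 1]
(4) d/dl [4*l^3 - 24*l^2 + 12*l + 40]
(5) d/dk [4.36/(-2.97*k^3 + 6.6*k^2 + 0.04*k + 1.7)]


(1) = (-2*d - 5*u + 1)/(d^2 + 5*d*u - d - 5*u)^2
(2) = (24.4512*r^8 - 93.77496*r^7 + 127.436966*r^6 - 257.399004*r^5 + 901.31553*r^4 + 2112.898582*r^3 + 1066.037892*r^2 + 424.166568*r + 123.979632)/(1.728*r^12 - 25.9632*r^11 + 104.06916*r^10 + 42.075719*r^9 - 500.634723*r^8 - 780.017466*r^7 - 89.299489*r^6 + 548.90409*r^5 + 333.058551*r^4 - 107.439213*r^3 - 127.22115*r^2 - 4.457628*r + 18.821096)
(3) = 18*x^2 + 12*x - 4
(4) = 12*l^2 - 48*l + 12
(5) = (38.8476*k^2 - 57.552*k - 0.1744)/(-2.97*k^3 + 6.6*k^2 + 0.04*k + 1.7)^2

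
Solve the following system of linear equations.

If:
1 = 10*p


Then:
p = 1/10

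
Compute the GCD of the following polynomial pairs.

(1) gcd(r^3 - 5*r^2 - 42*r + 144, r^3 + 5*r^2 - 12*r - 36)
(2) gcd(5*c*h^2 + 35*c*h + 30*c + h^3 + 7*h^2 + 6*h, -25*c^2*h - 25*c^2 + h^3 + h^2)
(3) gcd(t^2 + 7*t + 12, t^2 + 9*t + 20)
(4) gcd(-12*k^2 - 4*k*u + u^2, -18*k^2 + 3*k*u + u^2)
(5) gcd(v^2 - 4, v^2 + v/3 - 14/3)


(1) = gcd((r - 8)*(r - 3)*(r + 6), (r - 3)*(r + 2)*(r + 6)) = r^2 + 3*r - 18
(2) = 5*c*h + 5*c + h^2 + h
(3) = gcd((t + 3)*(t + 4), (t + 4)*(t + 5)) = t + 4
(4) = gcd((-6*k + u)*(2*k + u), (-3*k + u)*(6*k + u)) = 1
(5) = gcd((v - 2)*(v + 2), (v - 2)*(v + 7/3)) = v - 2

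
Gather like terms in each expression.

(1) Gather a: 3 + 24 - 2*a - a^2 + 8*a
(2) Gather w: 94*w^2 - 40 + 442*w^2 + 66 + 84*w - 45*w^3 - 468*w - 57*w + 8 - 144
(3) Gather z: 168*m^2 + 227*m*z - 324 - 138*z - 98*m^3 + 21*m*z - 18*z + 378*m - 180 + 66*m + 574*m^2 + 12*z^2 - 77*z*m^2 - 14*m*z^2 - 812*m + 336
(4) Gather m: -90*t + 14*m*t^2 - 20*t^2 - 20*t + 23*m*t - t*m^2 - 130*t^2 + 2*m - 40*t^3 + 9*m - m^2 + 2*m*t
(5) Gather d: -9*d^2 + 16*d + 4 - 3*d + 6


(1) = -a^2 + 6*a + 27
(2) = -45*w^3 + 536*w^2 - 441*w - 110
(3) = -98*m^3 + 742*m^2 - 368*m + z^2*(12 - 14*m) + z*(-77*m^2 + 248*m - 156) - 168
(4) = m^2*(-t - 1) + m*(14*t^2 + 25*t + 11) - 40*t^3 - 150*t^2 - 110*t
(5) = -9*d^2 + 13*d + 10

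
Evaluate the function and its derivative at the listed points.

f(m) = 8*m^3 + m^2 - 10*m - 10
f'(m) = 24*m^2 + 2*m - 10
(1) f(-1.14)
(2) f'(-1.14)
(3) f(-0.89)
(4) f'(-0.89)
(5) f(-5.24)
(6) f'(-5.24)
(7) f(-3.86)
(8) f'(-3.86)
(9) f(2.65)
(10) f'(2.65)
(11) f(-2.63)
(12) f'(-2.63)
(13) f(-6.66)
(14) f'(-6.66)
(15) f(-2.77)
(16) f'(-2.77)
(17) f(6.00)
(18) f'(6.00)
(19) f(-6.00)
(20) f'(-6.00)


(1) = -9.15
(2) = 18.91
(3) = -5.95
(4) = 7.23
(5) = -1081.16
(6) = 638.50
(7) = -416.60
(8) = 339.87
(9) = 119.40
(10) = 163.84
(11) = -122.31
(12) = 150.75
(13) = -2262.31
(14) = 1041.21
(15) = -144.66
(16) = 168.61
(17) = 1694.00
(18) = 866.00
(19) = -1642.00
(20) = 842.00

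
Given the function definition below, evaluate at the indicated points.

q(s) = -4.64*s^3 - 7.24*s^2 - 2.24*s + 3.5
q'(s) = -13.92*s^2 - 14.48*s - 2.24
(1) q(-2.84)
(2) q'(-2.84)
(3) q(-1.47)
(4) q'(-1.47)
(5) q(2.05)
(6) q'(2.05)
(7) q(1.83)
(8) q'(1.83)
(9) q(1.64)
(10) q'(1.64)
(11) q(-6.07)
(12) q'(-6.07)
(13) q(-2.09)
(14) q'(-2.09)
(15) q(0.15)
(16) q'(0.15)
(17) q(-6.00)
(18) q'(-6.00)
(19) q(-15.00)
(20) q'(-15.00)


(1) = 57.75
(2) = -73.39
(3) = 5.89
(4) = -11.03
(5) = -71.49
(6) = -90.42
(7) = -53.28
(8) = -75.36
(9) = -40.11
(10) = -63.43
(11) = 788.07
(12) = -427.23
(13) = 18.92
(14) = -32.78
(15) = 2.99
(16) = -4.73
(17) = 758.54
(18) = -416.48
(19) = 14068.10
(20) = -2917.04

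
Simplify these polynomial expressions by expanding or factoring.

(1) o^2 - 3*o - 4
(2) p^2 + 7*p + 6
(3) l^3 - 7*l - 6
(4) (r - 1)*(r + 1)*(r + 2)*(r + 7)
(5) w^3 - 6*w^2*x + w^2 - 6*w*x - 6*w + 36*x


(1) = (o - 4)*(o + 1)
(2) = (p + 1)*(p + 6)
(3) = (l - 3)*(l + 1)*(l + 2)
(4) = r^4 + 9*r^3 + 13*r^2 - 9*r - 14
(5) = (w - 2)*(w + 3)*(w - 6*x)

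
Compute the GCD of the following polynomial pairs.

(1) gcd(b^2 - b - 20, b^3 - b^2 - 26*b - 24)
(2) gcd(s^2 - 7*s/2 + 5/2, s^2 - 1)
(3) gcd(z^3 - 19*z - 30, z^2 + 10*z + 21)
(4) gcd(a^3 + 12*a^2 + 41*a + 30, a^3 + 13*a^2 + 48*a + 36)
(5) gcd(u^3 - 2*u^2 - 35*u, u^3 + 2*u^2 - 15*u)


(1) = b + 4
(2) = s - 1
(3) = gcd((z - 5)*(z + 2)*(z + 3), (z + 3)*(z + 7)) = z + 3
(4) = gcd((a + 1)*(a + 5)*(a + 6), (a + 1)*(a + 6)^2) = a^2 + 7*a + 6
(5) = u^2 + 5*u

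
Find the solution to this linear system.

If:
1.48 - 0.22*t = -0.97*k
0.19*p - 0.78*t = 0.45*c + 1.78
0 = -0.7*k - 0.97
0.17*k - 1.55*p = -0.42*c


Then:
c = -5.75
k = -1.39
p = -1.71
t = 0.62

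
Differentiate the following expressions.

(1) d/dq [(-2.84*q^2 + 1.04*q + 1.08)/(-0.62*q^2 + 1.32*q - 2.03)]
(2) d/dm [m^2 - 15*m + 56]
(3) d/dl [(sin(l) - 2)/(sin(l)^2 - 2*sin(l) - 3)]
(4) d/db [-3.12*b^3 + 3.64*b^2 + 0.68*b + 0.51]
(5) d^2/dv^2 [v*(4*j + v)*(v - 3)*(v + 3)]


(1) = (-3.104*q^2 + 12.8696*q - 3.5368)/(0.3844*q^4 - 1.6368*q^3 + 4.2596*q^2 - 5.3592*q + 4.1209)
(2) = 2*m - 15
(3) = (4*sin(l) + cos(l)^2 - 8)*cos(l)/((sin(l) - 3)^2*(sin(l) + 1)^2)
(4) = -9.36*b^2 + 7.28*b + 0.68
(5) = 24*j*v + 12*v^2 - 18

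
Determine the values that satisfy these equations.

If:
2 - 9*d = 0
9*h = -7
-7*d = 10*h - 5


Then:
No Solution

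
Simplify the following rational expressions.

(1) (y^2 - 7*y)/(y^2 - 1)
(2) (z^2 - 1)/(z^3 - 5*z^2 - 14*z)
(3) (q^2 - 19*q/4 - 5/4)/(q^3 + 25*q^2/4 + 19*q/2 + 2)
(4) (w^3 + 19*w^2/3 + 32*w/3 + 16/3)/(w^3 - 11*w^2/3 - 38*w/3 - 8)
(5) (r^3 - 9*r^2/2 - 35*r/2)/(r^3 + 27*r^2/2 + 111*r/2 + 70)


(1) = (y^2 - 7*y)/(y^2 - 1)
(2) = (z^2 - 1)/(z^3 - 5*z^2 - 14*z)
(3) = (q - 5)/(q^2 + 6*q + 8)
(4) = (w + 4)/(w - 6)
(5) = (r^2 - 7*r)/(r^2 + 11*r + 28)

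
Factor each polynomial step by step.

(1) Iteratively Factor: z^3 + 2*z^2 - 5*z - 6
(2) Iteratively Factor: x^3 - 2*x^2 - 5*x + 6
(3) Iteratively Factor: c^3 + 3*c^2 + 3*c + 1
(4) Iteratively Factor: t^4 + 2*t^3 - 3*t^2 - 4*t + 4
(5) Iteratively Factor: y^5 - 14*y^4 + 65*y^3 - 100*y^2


(1) = (z + 3)*(z^2 - z - 2) = (z - 2)*(z + 3)*(z + 1)
(2) = (x - 3)*(x^2 + x - 2) = (x - 3)*(x - 1)*(x + 2)
(3) = (c + 1)*(c^2 + 2*c + 1) = (c + 1)^2*(c + 1)
(4) = (t - 1)*(t^3 + 3*t^2 - 4) = (t - 1)*(t + 2)*(t^2 + t - 2) = (t - 1)^2*(t + 2)*(t + 2)
(5) = (y)*(y^4 - 14*y^3 + 65*y^2 - 100*y) = y^2*(y^3 - 14*y^2 + 65*y - 100) = y^2*(y - 5)*(y^2 - 9*y + 20) = y^2*(y - 5)*(y - 4)*(y - 5)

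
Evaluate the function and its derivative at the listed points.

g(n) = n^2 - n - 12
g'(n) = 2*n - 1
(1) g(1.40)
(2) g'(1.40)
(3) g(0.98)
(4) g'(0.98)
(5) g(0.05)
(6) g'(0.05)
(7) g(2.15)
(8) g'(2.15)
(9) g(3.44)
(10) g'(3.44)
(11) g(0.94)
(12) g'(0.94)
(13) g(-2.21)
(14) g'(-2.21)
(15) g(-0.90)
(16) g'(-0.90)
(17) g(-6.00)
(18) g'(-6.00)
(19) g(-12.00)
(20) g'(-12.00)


(1) = -11.44
(2) = 1.80
(3) = -12.02
(4) = 0.96
(5) = -12.05
(6) = -0.90
(7) = -9.53
(8) = 3.30
(9) = -3.61
(10) = 5.88
(11) = -12.06
(12) = 0.88
(13) = -4.91
(14) = -5.42
(15) = -10.29
(16) = -2.80
(17) = 30.00
(18) = -13.00
(19) = 144.00
(20) = -25.00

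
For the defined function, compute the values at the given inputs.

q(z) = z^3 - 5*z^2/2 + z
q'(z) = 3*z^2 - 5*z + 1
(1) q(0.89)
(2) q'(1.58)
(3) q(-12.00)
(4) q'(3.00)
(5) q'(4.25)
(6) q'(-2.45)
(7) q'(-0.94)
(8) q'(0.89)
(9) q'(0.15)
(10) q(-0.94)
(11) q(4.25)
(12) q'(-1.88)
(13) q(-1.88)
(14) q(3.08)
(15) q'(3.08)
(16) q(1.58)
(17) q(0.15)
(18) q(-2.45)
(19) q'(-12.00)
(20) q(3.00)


(1) = -0.39
(2) = 0.59
(3) = -2100.00
(4) = 13.00
(5) = 33.94
(6) = 31.26
(7) = 8.35
(8) = -1.07
(9) = 0.32
(10) = -3.98
(11) = 35.86
(12) = 21.00
(13) = -17.36
(14) = 8.58
(15) = 14.06
(16) = -0.72
(17) = 0.10
(18) = -32.16
(19) = 493.00
(20) = 7.50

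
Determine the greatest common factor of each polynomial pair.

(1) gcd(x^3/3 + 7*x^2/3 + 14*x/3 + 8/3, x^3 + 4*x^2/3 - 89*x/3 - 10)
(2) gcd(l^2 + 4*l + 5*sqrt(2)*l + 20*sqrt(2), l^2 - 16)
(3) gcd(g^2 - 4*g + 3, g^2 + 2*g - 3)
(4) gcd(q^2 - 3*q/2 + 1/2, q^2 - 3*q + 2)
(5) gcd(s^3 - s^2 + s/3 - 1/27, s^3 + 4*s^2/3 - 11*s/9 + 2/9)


(1) = gcd((x/3 + 1/3)*(x + 2)*(x + 4), (x - 5)*(x + 1/3)*(x + 6)) = 1
(2) = l + 4
(3) = gcd((g - 3)*(g - 1), (g - 1)*(g + 3)) = g - 1
(4) = gcd((q - 1)*(q - 1/2), (q - 2)*(q - 1)) = q - 1
(5) = gcd((s - 1/3)^3, (s - 1/3)^2*(s + 2)) = s^2 - 2*s/3 + 1/9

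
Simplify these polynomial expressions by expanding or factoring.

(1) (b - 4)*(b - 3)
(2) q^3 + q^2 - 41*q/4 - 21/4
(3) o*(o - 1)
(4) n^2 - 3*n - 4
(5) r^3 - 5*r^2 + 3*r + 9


(1) = b^2 - 7*b + 12
(2) = (q - 3)*(q + 1/2)*(q + 7/2)
(3) = o^2 - o
(4) = (n - 4)*(n + 1)
(5) = (r - 3)^2*(r + 1)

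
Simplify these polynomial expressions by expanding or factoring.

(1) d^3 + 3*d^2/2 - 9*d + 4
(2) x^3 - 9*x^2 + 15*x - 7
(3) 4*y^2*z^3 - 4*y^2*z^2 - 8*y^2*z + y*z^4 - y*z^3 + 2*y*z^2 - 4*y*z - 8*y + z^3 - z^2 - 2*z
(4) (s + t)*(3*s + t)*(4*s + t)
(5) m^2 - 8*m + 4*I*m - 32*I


(1) = (d - 2)*(d - 1/2)*(d + 4)
(2) = (x - 7)*(x - 1)^2
(3) = (4*y + z)*(z - 2)*(z + 1)*(y*z + 1)
(4) = 12*s^3 + 19*s^2*t + 8*s*t^2 + t^3
(5) = (m - 8)*(m + 4*I)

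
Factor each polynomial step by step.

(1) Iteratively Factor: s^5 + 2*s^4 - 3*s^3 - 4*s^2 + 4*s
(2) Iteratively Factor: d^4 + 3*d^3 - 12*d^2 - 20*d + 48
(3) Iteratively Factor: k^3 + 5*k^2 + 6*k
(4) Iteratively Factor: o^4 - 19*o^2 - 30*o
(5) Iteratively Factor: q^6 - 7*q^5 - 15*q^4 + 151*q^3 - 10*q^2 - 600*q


(1) = (s - 1)*(s^4 + 3*s^3 - 4*s) = s*(s - 1)*(s^3 + 3*s^2 - 4) = s*(s - 1)^2*(s^2 + 4*s + 4) = s*(s - 1)^2*(s + 2)*(s + 2)
(2) = (d + 4)*(d^3 - d^2 - 8*d + 12) = (d - 2)*(d + 4)*(d^2 + d - 6) = (d - 2)*(d + 3)*(d + 4)*(d - 2)
(3) = (k + 2)*(k^2 + 3*k) = k*(k + 2)*(k + 3)
(4) = (o + 3)*(o^3 - 3*o^2 - 10*o) = o*(o + 3)*(o^2 - 3*o - 10) = o*(o - 5)*(o + 3)*(o + 2)
(5) = (q)*(q^5 - 7*q^4 - 15*q^3 + 151*q^2 - 10*q - 600) = q*(q + 2)*(q^4 - 9*q^3 + 3*q^2 + 145*q - 300) = q*(q - 5)*(q + 2)*(q^3 - 4*q^2 - 17*q + 60) = q*(q - 5)^2*(q + 2)*(q^2 + q - 12) = q*(q - 5)^2*(q + 2)*(q + 4)*(q - 3)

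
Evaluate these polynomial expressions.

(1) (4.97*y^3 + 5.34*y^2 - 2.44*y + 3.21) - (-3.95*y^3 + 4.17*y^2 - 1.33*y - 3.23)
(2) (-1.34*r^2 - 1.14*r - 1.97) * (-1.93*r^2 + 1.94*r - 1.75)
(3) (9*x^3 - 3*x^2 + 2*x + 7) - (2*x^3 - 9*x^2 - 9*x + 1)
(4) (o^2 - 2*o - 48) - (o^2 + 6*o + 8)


(1) = 8.92*y^3 + 1.17*y^2 - 1.11*y + 6.44
(2) = 2.5862*r^4 - 0.3994*r^3 + 3.9355*r^2 - 1.8268*r + 3.4475
(3) = 7*x^3 + 6*x^2 + 11*x + 6
(4) = -8*o - 56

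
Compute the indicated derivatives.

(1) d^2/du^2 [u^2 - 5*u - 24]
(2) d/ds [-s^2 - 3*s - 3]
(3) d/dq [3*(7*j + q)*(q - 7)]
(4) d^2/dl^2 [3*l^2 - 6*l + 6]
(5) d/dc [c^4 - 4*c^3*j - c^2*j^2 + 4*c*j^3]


(1) = 2
(2) = -2*s - 3
(3) = 21*j + 6*q - 21
(4) = 6
(5) = 4*c^3 - 12*c^2*j - 2*c*j^2 + 4*j^3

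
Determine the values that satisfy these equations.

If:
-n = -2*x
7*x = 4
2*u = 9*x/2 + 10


Then:
n = 8/7
u = 44/7
x = 4/7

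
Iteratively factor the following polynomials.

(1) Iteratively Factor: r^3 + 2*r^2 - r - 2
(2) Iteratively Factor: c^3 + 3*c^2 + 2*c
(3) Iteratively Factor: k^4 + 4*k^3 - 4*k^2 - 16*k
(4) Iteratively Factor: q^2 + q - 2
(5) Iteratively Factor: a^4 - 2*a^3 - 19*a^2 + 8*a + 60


(1) = (r + 1)*(r^2 + r - 2) = (r - 1)*(r + 1)*(r + 2)
(2) = (c + 1)*(c^2 + 2*c) = c*(c + 1)*(c + 2)
(3) = (k - 2)*(k^3 + 6*k^2 + 8*k) = (k - 2)*(k + 4)*(k^2 + 2*k) = k*(k - 2)*(k + 4)*(k + 2)
(4) = (q - 1)*(q + 2)
(5) = (a - 5)*(a^3 + 3*a^2 - 4*a - 12) = (a - 5)*(a - 2)*(a^2 + 5*a + 6) = (a - 5)*(a - 2)*(a + 2)*(a + 3)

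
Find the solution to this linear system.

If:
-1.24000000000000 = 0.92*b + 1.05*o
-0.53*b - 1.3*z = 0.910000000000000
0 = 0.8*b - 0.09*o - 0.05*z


Then:
b = -0.16
o = -1.04
z = -0.64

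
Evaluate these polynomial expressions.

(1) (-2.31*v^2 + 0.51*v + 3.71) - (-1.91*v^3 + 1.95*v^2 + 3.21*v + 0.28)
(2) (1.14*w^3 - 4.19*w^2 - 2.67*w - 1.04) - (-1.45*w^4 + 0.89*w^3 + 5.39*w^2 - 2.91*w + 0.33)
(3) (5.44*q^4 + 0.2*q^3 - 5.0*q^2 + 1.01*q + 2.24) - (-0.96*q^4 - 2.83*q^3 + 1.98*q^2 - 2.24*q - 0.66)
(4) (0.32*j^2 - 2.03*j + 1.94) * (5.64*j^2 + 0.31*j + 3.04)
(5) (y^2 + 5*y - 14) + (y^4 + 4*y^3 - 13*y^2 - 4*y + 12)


(1) = 1.91*v^3 - 4.26*v^2 - 2.7*v + 3.43
(2) = 1.45*w^4 + 0.25*w^3 - 9.58*w^2 + 0.24*w - 1.37
(3) = 6.4*q^4 + 3.03*q^3 - 6.98*q^2 + 3.25*q + 2.9
(4) = 1.8048*j^4 - 11.35*j^3 + 11.2851*j^2 - 5.5698*j + 5.8976
(5) = y^4 + 4*y^3 - 12*y^2 + y - 2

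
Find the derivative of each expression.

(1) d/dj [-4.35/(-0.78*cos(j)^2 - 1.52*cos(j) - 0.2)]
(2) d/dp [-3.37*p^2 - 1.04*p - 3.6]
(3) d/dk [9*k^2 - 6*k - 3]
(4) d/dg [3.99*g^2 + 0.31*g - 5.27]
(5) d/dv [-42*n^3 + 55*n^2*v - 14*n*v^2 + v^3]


(1) = (6.786*cos(j) + 6.612)*sin(j)/(0.78*cos(j)^2 + 1.52*cos(j) + 0.2)^2
(2) = -6.74*p - 1.04
(3) = 18*k - 6
(4) = 7.98*g + 0.31
(5) = 55*n^2 - 28*n*v + 3*v^2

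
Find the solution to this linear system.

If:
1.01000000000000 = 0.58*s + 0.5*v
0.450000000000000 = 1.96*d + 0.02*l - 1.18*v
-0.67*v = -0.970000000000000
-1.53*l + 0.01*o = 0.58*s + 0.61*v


Then:
d = 1.10900131196757 - 6.66933440042684e-5*o
l = 0.0065359477124183*o - 0.76421812506097
s = 0.49
v = 1.45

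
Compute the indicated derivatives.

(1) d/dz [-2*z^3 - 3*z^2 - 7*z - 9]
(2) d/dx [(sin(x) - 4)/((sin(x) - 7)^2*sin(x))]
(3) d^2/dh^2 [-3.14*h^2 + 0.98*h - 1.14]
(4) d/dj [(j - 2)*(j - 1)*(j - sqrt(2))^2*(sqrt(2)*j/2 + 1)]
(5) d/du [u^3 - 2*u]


(1) = -6*z^2 - 6*z - 7
(2) = 2*(-cos(x) + 6/tan(x) - 14*cos(x)/sin(x)^2)/(sin(x) - 7)^3
(3) = -6.28000000000000
(4) = 5*sqrt(2)*j^4/2 - 6*sqrt(2)*j^3 - 4*j^3 + 9*j^2 + 6*sqrt(2)*j - 6 - 2*sqrt(2)
(5) = 3*u^2 - 2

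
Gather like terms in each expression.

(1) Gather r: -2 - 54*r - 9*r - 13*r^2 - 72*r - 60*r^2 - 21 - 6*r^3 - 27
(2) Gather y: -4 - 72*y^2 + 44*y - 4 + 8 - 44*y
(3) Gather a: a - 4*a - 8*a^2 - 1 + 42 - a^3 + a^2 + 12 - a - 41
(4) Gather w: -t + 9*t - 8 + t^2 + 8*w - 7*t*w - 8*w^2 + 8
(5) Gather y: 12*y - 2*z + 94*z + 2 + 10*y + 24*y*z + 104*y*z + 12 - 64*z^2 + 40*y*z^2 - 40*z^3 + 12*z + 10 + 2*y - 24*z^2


(1) = -6*r^3 - 73*r^2 - 135*r - 50
(2) = -72*y^2
(3) = -a^3 - 7*a^2 - 4*a + 12
(4) = t^2 + 8*t - 8*w^2 + w*(8 - 7*t)
(5) = y*(40*z^2 + 128*z + 24) - 40*z^3 - 88*z^2 + 104*z + 24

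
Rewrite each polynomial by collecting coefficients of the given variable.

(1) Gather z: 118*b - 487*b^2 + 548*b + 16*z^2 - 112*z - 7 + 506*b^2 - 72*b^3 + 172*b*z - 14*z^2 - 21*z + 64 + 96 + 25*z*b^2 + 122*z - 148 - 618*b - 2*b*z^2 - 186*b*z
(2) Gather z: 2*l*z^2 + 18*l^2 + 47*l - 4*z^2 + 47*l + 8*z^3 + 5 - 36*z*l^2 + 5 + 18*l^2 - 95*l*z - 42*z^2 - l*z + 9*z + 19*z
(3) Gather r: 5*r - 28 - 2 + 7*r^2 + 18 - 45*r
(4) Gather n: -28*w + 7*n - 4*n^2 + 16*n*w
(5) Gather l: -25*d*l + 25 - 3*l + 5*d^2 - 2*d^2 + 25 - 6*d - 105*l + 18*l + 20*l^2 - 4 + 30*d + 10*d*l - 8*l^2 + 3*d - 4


(1) = -72*b^3 + 19*b^2 + 48*b + z^2*(2 - 2*b) + z*(25*b^2 - 14*b - 11) + 5
(2) = 36*l^2 + 94*l + 8*z^3 + z^2*(2*l - 46) + z*(-36*l^2 - 96*l + 28) + 10
(3) = 7*r^2 - 40*r - 12
(4) = -4*n^2 + n*(16*w + 7) - 28*w
(5) = 3*d^2 + 27*d + 12*l^2 + l*(-15*d - 90) + 42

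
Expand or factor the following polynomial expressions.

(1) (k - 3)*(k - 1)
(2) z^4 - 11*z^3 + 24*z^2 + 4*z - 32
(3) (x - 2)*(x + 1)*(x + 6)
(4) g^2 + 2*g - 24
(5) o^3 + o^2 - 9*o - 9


(1) = k^2 - 4*k + 3
(2) = (z - 8)*(z - 2)^2*(z + 1)
(3) = x^3 + 5*x^2 - 8*x - 12
(4) = (g - 4)*(g + 6)
(5) = (o - 3)*(o + 1)*(o + 3)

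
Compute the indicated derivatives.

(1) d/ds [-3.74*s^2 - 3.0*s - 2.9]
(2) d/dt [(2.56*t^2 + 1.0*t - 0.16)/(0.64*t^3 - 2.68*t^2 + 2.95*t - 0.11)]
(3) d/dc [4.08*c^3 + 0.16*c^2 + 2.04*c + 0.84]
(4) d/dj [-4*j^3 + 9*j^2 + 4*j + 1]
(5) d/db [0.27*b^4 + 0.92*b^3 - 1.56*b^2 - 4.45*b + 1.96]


(1) = -7.48*s - 3.0
(2) = (-1.6384*t^4 - 1.28*t^3 + 10.5392*t^2 - 1.4208*t + 0.362)/(0.4096*t^6 - 3.4304*t^5 + 10.9584*t^4 - 15.9528*t^3 + 9.2921*t^2 - 0.649*t + 0.0121)
(3) = 12.24*c^2 + 0.32*c + 2.04
(4) = -12*j^2 + 18*j + 4
(5) = 1.08*b^3 + 2.76*b^2 - 3.12*b - 4.45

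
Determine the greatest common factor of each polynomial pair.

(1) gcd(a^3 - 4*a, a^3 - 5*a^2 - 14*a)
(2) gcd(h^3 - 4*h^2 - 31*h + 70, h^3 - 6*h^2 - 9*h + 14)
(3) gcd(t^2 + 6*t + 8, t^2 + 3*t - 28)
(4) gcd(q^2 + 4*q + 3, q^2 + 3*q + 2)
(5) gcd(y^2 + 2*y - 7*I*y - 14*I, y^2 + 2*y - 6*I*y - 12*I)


(1) = gcd(a*(a - 2)*(a + 2), a*(a - 7)*(a + 2)) = a^2 + 2*a
(2) = h - 7
(3) = 1
(4) = q + 1
(5) = y + 2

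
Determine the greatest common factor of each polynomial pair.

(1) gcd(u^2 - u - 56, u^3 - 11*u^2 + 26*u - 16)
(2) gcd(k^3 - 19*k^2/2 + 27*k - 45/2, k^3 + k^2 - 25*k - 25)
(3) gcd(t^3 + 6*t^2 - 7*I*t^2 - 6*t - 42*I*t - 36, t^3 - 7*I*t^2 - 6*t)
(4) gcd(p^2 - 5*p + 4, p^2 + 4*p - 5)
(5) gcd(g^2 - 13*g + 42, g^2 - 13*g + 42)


(1) = u - 8
(2) = k - 5
(3) = t^2 - 7*I*t - 6
(4) = gcd((p - 4)*(p - 1), (p - 1)*(p + 5)) = p - 1
(5) = gcd((g - 7)*(g - 6), (g - 7)*(g - 6)) = g^2 - 13*g + 42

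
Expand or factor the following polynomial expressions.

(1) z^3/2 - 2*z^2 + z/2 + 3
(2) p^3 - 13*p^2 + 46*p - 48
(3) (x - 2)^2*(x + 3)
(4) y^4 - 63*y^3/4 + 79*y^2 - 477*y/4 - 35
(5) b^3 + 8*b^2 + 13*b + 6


(1) = (z/2 + 1/2)*(z - 3)*(z - 2)
(2) = (p - 8)*(p - 3)*(p - 2)
(3) = x^3 - x^2 - 8*x + 12
(4) = (y - 7)*(y - 5)*(y - 4)*(y + 1/4)
(5) = (b + 1)^2*(b + 6)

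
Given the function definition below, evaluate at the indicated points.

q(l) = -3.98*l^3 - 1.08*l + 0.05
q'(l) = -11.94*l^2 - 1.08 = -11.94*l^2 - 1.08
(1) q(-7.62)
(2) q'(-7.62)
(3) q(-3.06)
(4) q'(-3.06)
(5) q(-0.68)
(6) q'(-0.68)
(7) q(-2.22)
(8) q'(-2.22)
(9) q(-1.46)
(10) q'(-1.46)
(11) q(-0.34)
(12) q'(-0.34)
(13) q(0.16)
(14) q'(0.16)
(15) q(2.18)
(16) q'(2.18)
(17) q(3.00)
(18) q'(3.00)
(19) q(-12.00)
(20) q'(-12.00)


(1) = 1769.23
(2) = -694.37
(3) = 117.39
(4) = -112.88
(5) = 2.04
(6) = -6.60
(7) = 45.99
(8) = -59.93
(9) = 14.01
(10) = -26.53
(11) = 0.57
(12) = -2.46
(13) = -0.14
(14) = -1.39
(15) = -43.54
(16) = -57.82
(17) = -110.65
(18) = -108.54
(19) = 6890.45
(20) = -1720.44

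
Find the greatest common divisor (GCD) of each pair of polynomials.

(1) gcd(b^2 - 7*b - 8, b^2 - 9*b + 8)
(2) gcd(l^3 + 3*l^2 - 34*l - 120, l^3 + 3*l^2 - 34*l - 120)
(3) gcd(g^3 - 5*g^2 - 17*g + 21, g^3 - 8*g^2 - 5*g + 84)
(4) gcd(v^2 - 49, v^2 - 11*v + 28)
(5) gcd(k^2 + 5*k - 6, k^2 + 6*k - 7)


(1) = b - 8
(2) = gcd((l - 6)*(l + 4)*(l + 5), (l - 6)*(l + 4)*(l + 5)) = l^3 + 3*l^2 - 34*l - 120
(3) = gcd((g - 7)*(g - 1)*(g + 3), (g - 7)*(g - 4)*(g + 3)) = g^2 - 4*g - 21
(4) = gcd((v - 7)*(v + 7), (v - 7)*(v - 4)) = v - 7
(5) = k - 1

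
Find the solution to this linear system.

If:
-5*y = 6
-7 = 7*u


Then:
u = -1
y = -6/5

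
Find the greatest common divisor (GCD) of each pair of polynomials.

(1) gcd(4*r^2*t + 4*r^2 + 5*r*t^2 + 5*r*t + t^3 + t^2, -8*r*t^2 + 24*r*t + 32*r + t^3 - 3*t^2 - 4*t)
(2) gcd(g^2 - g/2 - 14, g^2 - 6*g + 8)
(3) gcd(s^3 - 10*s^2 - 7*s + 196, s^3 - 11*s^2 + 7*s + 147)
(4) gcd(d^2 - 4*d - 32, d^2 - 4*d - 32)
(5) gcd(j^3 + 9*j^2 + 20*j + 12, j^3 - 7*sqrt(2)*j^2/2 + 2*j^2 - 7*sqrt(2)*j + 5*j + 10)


(1) = t + 1
(2) = gcd((g - 4)*(g + 7/2), (g - 4)*(g - 2)) = g - 4
(3) = s^2 - 14*s + 49
(4) = d^2 - 4*d - 32
(5) = j + 2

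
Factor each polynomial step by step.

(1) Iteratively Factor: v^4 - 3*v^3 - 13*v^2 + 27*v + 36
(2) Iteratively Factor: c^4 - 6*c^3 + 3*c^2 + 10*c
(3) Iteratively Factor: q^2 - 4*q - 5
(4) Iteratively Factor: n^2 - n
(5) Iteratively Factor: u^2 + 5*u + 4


(1) = (v + 1)*(v^3 - 4*v^2 - 9*v + 36) = (v - 4)*(v + 1)*(v^2 - 9) = (v - 4)*(v + 1)*(v + 3)*(v - 3)
(2) = (c - 5)*(c^3 - c^2 - 2*c) = (c - 5)*(c - 2)*(c^2 + c) = (c - 5)*(c - 2)*(c + 1)*(c)
(3) = (q + 1)*(q - 5)
(4) = (n - 1)*(n)
(5) = (u + 1)*(u + 4)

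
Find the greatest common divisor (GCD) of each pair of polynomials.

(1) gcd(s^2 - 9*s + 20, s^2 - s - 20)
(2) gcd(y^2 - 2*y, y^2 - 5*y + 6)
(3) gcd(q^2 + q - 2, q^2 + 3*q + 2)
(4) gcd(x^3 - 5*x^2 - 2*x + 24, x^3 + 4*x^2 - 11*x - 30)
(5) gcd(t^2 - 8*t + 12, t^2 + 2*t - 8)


(1) = gcd((s - 5)*(s - 4), (s - 5)*(s + 4)) = s - 5
(2) = gcd(y*(y - 2), (y - 3)*(y - 2)) = y - 2
(3) = q + 2
(4) = gcd((x - 4)*(x - 3)*(x + 2), (x - 3)*(x + 2)*(x + 5)) = x^2 - x - 6
(5) = t - 2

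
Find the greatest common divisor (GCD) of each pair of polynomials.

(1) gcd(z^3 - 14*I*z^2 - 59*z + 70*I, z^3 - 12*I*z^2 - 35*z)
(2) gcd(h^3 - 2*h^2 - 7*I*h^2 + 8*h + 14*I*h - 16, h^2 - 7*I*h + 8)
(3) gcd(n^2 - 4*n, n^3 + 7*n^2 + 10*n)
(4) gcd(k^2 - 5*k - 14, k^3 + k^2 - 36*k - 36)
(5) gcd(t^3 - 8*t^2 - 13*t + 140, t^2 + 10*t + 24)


(1) = z^2 - 12*I*z - 35
(2) = h^2 - 7*I*h + 8
(3) = gcd(n*(n - 4), n*(n + 2)*(n + 5)) = n
(4) = gcd((k - 7)*(k + 2), (k - 6)*(k + 1)*(k + 6)) = 1
(5) = gcd((t - 7)*(t - 5)*(t + 4), (t + 4)*(t + 6)) = t + 4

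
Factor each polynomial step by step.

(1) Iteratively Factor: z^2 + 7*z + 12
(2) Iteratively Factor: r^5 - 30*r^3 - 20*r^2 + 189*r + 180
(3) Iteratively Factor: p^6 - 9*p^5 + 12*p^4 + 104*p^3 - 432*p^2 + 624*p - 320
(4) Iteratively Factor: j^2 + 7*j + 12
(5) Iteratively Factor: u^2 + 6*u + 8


(1) = (z + 3)*(z + 4)
(2) = (r + 4)*(r^4 - 4*r^3 - 14*r^2 + 36*r + 45) = (r + 3)*(r + 4)*(r^3 - 7*r^2 + 7*r + 15) = (r - 5)*(r + 3)*(r + 4)*(r^2 - 2*r - 3) = (r - 5)*(r - 3)*(r + 3)*(r + 4)*(r + 1)
(3) = (p - 2)*(p^5 - 7*p^4 - 2*p^3 + 100*p^2 - 232*p + 160) = (p - 2)*(p + 4)*(p^4 - 11*p^3 + 42*p^2 - 68*p + 40) = (p - 2)^2*(p + 4)*(p^3 - 9*p^2 + 24*p - 20) = (p - 2)^3*(p + 4)*(p^2 - 7*p + 10) = (p - 5)*(p - 2)^3*(p + 4)*(p - 2)
(4) = (j + 4)*(j + 3)
(5) = (u + 2)*(u + 4)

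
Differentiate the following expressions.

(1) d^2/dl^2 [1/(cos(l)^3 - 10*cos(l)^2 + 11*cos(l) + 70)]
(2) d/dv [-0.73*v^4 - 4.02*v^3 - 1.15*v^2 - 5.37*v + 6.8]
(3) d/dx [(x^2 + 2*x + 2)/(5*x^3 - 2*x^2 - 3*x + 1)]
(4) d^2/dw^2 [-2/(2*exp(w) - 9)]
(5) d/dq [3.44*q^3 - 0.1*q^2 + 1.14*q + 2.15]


(1) = ((47*cos(l) - 80*cos(2*l) + 9*cos(3*l))*(cos(l)^3 - 10*cos(l)^2 + 11*cos(l) + 70)/4 + 2*(3*cos(l)^2 - 20*cos(l) + 11)^2*sin(l)^2)/(cos(l)^3 - 10*cos(l)^2 + 11*cos(l) + 70)^3
(2) = -2.92*v^3 - 12.06*v^2 - 2.3*v - 5.37
(3) = (-5*x^4 - 20*x^3 - 29*x^2 + 10*x + 8)/(25*x^6 - 20*x^5 - 26*x^4 + 22*x^3 + 5*x^2 - 6*x + 1)
(4) = (-8*exp(w) - 36)*exp(w)/(2*exp(w) - 9)^3
(5) = 10.32*q^2 - 0.2*q + 1.14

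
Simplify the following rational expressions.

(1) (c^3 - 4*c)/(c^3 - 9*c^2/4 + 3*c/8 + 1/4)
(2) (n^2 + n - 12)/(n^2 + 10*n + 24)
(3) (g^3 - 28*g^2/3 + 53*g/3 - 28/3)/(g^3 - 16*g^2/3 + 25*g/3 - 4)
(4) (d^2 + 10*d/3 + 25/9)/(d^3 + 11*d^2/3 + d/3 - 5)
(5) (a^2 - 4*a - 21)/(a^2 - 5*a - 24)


(1) = (8*c^2 + 16*c)/(8*c^2 - 2*c - 1)
(2) = (n - 3)/(n + 6)
(3) = (g - 7)/(g - 3)
(4) = (3*d + 5)/(3*d^2 + 6*d - 9)
(5) = (a - 7)/(a - 8)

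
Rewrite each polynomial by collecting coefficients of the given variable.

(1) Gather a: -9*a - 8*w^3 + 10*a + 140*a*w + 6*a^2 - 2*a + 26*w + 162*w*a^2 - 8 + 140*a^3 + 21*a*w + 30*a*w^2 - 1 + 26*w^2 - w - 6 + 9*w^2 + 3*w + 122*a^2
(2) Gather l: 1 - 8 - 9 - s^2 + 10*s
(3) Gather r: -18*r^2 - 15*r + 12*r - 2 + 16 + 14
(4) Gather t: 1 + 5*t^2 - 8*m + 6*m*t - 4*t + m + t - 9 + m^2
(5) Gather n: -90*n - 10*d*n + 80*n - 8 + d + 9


(1) = 140*a^3 + a^2*(162*w + 128) + a*(30*w^2 + 161*w - 1) - 8*w^3 + 35*w^2 + 28*w - 15
(2) = -s^2 + 10*s - 16
(3) = -18*r^2 - 3*r + 28
(4) = m^2 - 7*m + 5*t^2 + t*(6*m - 3) - 8
(5) = d + n*(-10*d - 10) + 1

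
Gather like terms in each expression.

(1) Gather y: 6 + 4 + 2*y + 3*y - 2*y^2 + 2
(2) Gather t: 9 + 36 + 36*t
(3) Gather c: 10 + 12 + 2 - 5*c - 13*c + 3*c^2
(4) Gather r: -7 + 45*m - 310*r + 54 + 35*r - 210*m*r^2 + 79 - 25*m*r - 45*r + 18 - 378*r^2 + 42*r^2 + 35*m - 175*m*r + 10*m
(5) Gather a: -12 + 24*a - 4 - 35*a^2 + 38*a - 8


(1) = -2*y^2 + 5*y + 12
(2) = 36*t + 45
(3) = 3*c^2 - 18*c + 24
(4) = 90*m + r^2*(-210*m - 336) + r*(-200*m - 320) + 144
(5) = -35*a^2 + 62*a - 24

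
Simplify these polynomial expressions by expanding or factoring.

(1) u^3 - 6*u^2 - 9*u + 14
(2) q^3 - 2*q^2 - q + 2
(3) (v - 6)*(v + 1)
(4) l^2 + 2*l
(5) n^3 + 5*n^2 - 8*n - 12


(1) = (u - 7)*(u - 1)*(u + 2)
(2) = (q - 2)*(q - 1)*(q + 1)
(3) = v^2 - 5*v - 6
(4) = l*(l + 2)
(5) = (n - 2)*(n + 1)*(n + 6)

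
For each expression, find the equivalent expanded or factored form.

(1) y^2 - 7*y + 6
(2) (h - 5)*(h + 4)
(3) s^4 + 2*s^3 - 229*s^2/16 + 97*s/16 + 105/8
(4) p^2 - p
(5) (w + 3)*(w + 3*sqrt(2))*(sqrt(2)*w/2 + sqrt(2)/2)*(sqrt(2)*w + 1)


(1) = (y - 6)*(y - 1)
(2) = h^2 - h - 20
(3) = (s - 2)*(s - 7/4)*(s + 3/4)*(s + 5)
(4) = p*(p - 1)
(5) = w^4 + 4*w^3 + 7*sqrt(2)*w^3/2 + 6*w^2 + 14*sqrt(2)*w^2 + 12*w + 21*sqrt(2)*w/2 + 9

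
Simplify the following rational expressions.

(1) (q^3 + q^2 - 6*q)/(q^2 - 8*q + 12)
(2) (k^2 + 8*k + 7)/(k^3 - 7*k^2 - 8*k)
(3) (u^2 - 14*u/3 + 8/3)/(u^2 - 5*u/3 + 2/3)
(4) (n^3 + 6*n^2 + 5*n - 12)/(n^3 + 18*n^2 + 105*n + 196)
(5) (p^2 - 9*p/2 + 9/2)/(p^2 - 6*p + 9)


(1) = (q^2 + 3*q)/(q - 6)
(2) = (k + 7)/(k^2 - 8*k)
(3) = (u - 4)/(u - 1)
(4) = (n^2 + 2*n - 3)/(n^2 + 14*n + 49)
(5) = (2*p - 3)/(2*p - 6)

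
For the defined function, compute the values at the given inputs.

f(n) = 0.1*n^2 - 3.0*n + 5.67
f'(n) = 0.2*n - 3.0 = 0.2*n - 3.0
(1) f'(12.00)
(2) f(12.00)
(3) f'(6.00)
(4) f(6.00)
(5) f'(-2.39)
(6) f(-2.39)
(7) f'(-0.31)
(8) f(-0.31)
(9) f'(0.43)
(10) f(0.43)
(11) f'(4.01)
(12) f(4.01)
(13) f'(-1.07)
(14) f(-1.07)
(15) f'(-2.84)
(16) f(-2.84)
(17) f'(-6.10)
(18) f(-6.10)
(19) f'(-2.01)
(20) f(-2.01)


(1) = -0.60
(2) = -15.93
(3) = -1.80
(4) = -8.73
(5) = -3.48
(6) = 13.41
(7) = -3.06
(8) = 6.61
(9) = -2.91
(10) = 4.40
(11) = -2.20
(12) = -4.75
(13) = -3.21
(14) = 8.99
(15) = -3.57
(16) = 15.00
(17) = -4.22
(18) = 27.69
(19) = -3.40
(20) = 12.10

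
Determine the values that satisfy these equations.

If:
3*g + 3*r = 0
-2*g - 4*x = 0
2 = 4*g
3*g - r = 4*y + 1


Then:
g = 1/2
r = -1/2
x = -1/4
y = 1/4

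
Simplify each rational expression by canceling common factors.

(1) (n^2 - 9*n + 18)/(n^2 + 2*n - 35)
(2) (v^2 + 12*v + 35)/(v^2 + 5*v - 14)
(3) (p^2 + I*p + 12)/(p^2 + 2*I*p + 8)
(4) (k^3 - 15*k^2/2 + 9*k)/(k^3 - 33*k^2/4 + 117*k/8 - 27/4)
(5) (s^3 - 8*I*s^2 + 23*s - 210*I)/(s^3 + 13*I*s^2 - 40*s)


(1) = (n^2 - 9*n + 18)/(n^2 + 2*n - 35)
(2) = (v + 5)/(v - 2)
(3) = (p - 3*I)/(p - 2*I)
(4) = 4*k/(4*k - 3)
(5) = (s^2 - 13*I*s - 42)/(s^2 + 8*I*s)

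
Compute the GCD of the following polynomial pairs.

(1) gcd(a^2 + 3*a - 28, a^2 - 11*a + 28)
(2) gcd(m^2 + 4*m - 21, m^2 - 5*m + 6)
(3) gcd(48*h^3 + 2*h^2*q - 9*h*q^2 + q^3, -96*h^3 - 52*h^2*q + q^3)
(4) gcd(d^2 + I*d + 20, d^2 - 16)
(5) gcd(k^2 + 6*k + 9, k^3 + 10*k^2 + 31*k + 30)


(1) = gcd((a - 4)*(a + 7), (a - 7)*(a - 4)) = a - 4
(2) = gcd((m - 3)*(m + 7), (m - 3)*(m - 2)) = m - 3
(3) = gcd((-8*h + q)*(-3*h + q)*(2*h + q), (-8*h + q)*(2*h + q)*(6*h + q)) = -16*h^2 - 6*h*q + q^2
(4) = 1
(5) = k + 3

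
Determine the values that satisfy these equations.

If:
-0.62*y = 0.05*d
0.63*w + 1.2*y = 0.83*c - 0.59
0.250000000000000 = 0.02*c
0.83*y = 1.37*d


Then:
c = 12.50
d = 0.00
w = 15.53
y = 0.00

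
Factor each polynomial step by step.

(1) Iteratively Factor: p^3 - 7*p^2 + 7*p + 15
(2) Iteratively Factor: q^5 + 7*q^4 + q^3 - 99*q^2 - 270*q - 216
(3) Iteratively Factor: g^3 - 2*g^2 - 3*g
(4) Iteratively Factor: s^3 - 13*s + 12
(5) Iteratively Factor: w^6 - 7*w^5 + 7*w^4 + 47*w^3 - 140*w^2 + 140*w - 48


(1) = (p - 5)*(p^2 - 2*p - 3) = (p - 5)*(p + 1)*(p - 3)
(2) = (q + 3)*(q^4 + 4*q^3 - 11*q^2 - 66*q - 72) = (q + 3)^2*(q^3 + q^2 - 14*q - 24) = (q + 2)*(q + 3)^2*(q^2 - q - 12) = (q - 4)*(q + 2)*(q + 3)^2*(q + 3)
(3) = (g - 3)*(g^2 + g) = g*(g - 3)*(g + 1)
(4) = (s + 4)*(s^2 - 4*s + 3) = (s - 3)*(s + 4)*(s - 1)
(5) = (w - 2)*(w^5 - 5*w^4 - 3*w^3 + 41*w^2 - 58*w + 24) = (w - 2)*(w + 3)*(w^4 - 8*w^3 + 21*w^2 - 22*w + 8) = (w - 2)^2*(w + 3)*(w^3 - 6*w^2 + 9*w - 4) = (w - 2)^2*(w - 1)*(w + 3)*(w^2 - 5*w + 4) = (w - 4)*(w - 2)^2*(w - 1)*(w + 3)*(w - 1)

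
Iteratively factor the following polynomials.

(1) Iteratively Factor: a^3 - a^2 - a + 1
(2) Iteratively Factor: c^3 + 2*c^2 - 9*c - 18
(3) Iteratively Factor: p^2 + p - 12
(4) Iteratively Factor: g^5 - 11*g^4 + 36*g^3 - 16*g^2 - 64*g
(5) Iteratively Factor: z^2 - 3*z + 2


(1) = (a - 1)*(a^2 - 1) = (a - 1)^2*(a + 1)
(2) = (c - 3)*(c^2 + 5*c + 6) = (c - 3)*(c + 3)*(c + 2)
(3) = (p - 3)*(p + 4)
(4) = (g - 4)*(g^4 - 7*g^3 + 8*g^2 + 16*g) = (g - 4)*(g + 1)*(g^3 - 8*g^2 + 16*g) = (g - 4)^2*(g + 1)*(g^2 - 4*g) = (g - 4)^3*(g + 1)*(g)
(5) = (z - 1)*(z - 2)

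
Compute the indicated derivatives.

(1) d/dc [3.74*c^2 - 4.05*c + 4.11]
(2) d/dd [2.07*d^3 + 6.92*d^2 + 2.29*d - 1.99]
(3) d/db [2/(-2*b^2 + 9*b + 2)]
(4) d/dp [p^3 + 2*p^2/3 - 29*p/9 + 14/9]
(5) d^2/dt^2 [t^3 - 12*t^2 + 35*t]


(1) = 7.48*c - 4.05
(2) = 6.21*d^2 + 13.84*d + 2.29
(3) = 2*(4*b - 9)/(-2*b^2 + 9*b + 2)^2
(4) = 3*p^2 + 4*p/3 - 29/9
(5) = 6*t - 24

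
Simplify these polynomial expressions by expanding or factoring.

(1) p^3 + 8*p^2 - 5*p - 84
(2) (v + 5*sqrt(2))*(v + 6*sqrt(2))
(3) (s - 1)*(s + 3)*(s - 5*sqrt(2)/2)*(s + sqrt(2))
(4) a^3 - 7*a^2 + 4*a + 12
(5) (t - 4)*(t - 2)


(1) = (p - 3)*(p + 4)*(p + 7)
(2) = v^2 + 11*sqrt(2)*v + 60
(3) = s^4 - 3*sqrt(2)*s^3/2 + 2*s^3 - 8*s^2 - 3*sqrt(2)*s^2 - 10*s + 9*sqrt(2)*s/2 + 15
(4) = (a - 6)*(a - 2)*(a + 1)
(5) = t^2 - 6*t + 8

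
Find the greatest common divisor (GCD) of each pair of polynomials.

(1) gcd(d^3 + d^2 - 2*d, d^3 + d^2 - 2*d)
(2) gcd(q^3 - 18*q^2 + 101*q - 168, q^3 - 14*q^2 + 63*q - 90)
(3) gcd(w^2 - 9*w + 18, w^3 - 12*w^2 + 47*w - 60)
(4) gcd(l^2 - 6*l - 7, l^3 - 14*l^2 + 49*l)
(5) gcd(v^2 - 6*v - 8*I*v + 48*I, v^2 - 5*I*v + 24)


(1) = gcd(d*(d - 1)*(d + 2), d*(d - 1)*(d + 2)) = d^3 + d^2 - 2*d
(2) = gcd((q - 8)*(q - 7)*(q - 3), (q - 6)*(q - 5)*(q - 3)) = q - 3
(3) = gcd((w - 6)*(w - 3), (w - 5)*(w - 4)*(w - 3)) = w - 3
(4) = l - 7
(5) = v - 8*I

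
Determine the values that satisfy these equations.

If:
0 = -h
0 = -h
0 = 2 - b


Then:
b = 2
h = 0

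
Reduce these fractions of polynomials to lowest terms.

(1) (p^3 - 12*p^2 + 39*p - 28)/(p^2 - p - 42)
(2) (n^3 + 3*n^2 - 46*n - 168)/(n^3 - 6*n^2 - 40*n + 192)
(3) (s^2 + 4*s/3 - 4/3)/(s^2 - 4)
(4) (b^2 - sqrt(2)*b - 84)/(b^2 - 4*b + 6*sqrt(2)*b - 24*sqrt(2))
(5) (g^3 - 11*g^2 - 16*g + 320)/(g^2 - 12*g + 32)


(1) = (p^2 - 5*p + 4)/(p + 6)
(2) = (n^2 - 3*n - 28)/(n^2 - 12*n + 32)
(3) = (3*s - 2)/(3*s - 6)
(4) = (b - 7*sqrt(2))/(b - 4)
(5) = (g^2 - 3*g - 40)/(g - 4)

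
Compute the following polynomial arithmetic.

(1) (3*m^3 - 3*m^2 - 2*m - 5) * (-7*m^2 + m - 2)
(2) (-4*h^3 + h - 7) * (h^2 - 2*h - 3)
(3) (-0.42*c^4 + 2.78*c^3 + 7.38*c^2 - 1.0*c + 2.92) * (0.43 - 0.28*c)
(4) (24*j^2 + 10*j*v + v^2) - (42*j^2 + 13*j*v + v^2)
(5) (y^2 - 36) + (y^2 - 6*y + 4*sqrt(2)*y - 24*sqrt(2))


(1) = -21*m^5 + 24*m^4 + 5*m^3 + 39*m^2 - m + 10
(2) = -4*h^5 + 8*h^4 + 13*h^3 - 9*h^2 + 11*h + 21
(3) = 0.1176*c^5 - 0.959*c^4 - 0.871*c^3 + 3.4534*c^2 - 1.2476*c + 1.2556
(4) = -18*j^2 - 3*j*v
(5) = 2*y^2 - 6*y + 4*sqrt(2)*y - 36 - 24*sqrt(2)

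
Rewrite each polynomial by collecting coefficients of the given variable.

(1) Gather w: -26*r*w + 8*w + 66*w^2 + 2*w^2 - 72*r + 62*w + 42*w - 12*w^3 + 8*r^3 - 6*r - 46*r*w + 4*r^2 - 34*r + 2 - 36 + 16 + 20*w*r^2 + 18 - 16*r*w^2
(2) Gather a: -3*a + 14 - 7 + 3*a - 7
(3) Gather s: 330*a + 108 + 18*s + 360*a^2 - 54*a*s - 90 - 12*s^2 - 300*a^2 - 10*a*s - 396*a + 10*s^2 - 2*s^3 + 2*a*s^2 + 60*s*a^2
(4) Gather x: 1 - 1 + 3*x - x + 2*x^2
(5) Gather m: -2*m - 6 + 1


(1) = 8*r^3 + 4*r^2 - 112*r - 12*w^3 + w^2*(68 - 16*r) + w*(20*r^2 - 72*r + 112)
(2) = 0
(3) = 60*a^2 - 66*a - 2*s^3 + s^2*(2*a - 2) + s*(60*a^2 - 64*a + 18) + 18
(4) = 2*x^2 + 2*x
(5) = -2*m - 5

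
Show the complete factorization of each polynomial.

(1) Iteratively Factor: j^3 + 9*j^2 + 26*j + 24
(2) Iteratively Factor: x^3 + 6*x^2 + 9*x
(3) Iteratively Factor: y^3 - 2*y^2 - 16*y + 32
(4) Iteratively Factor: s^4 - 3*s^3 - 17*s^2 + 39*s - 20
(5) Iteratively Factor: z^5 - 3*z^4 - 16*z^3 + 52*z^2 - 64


(1) = (j + 2)*(j^2 + 7*j + 12) = (j + 2)*(j + 3)*(j + 4)
(2) = (x)*(x^2 + 6*x + 9) = x*(x + 3)*(x + 3)
(3) = (y + 4)*(y^2 - 6*y + 8) = (y - 2)*(y + 4)*(y - 4)
(4) = (s - 5)*(s^3 + 2*s^2 - 7*s + 4) = (s - 5)*(s - 1)*(s^2 + 3*s - 4) = (s - 5)*(s - 1)*(s + 4)*(s - 1)
(5) = (z - 2)*(z^4 - z^3 - 18*z^2 + 16*z + 32) = (z - 2)^2*(z^3 + z^2 - 16*z - 16) = (z - 4)*(z - 2)^2*(z^2 + 5*z + 4) = (z - 4)*(z - 2)^2*(z + 1)*(z + 4)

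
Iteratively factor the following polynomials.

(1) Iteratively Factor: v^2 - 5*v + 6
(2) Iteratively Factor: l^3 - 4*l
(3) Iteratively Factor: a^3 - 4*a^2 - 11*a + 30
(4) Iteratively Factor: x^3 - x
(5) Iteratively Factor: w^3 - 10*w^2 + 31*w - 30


(1) = (v - 2)*(v - 3)
(2) = (l)*(l^2 - 4) = l*(l - 2)*(l + 2)
(3) = (a + 3)*(a^2 - 7*a + 10) = (a - 5)*(a + 3)*(a - 2)
(4) = (x - 1)*(x^2 + x) = x*(x - 1)*(x + 1)
(5) = (w - 3)*(w^2 - 7*w + 10) = (w - 5)*(w - 3)*(w - 2)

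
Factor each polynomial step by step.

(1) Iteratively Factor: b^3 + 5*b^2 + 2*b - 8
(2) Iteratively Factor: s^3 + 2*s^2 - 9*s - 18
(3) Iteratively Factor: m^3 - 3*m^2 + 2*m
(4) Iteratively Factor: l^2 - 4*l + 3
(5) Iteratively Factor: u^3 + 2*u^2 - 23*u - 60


(1) = (b - 1)*(b^2 + 6*b + 8) = (b - 1)*(b + 2)*(b + 4)
(2) = (s - 3)*(s^2 + 5*s + 6) = (s - 3)*(s + 2)*(s + 3)
(3) = (m - 2)*(m^2 - m) = (m - 2)*(m - 1)*(m)
(4) = (l - 1)*(l - 3)
(5) = (u + 3)*(u^2 - u - 20) = (u + 3)*(u + 4)*(u - 5)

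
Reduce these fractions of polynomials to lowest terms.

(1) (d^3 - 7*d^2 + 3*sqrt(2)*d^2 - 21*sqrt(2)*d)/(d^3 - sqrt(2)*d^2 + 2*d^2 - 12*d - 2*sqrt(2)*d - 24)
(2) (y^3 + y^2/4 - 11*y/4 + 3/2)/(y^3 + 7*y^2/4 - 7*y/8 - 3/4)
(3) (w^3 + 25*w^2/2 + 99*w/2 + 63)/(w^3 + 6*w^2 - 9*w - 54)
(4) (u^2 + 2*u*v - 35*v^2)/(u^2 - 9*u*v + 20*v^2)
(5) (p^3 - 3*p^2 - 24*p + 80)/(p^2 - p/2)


(1) = (d^3 + d^2*(-7 + 3*sqrt(2)) - 21*sqrt(2)*d)/(d^3 + d^2*(2 - sqrt(2)) + d*(-12 - 2*sqrt(2)) - 24)
(2) = (2*y - 2)/(2*y + 1)
(3) = (2*w + 7)/(2*w - 6)
(4) = (u + 7*v)/(u - 4*v)
(5) = (2*p^3 - 6*p^2 - 48*p + 160)/(2*p^2 - p)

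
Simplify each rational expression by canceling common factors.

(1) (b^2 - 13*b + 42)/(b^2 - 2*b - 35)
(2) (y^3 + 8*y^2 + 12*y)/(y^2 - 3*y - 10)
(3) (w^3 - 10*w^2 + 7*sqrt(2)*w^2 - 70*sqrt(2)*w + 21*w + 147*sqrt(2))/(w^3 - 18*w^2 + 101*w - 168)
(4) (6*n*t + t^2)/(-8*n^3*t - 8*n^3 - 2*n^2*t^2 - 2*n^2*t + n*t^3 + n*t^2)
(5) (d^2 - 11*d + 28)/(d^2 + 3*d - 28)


(1) = (b - 6)/(b + 5)
(2) = (y^2 + 6*y)/(y - 5)
(3) = (w + 7*sqrt(2))/(w - 8)
(4) = (6*n*t + t^2)/(-8*n^3*t - 8*n^3 - 2*n^2*t^2 - 2*n^2*t + n*t^3 + n*t^2)
(5) = (d - 7)/(d + 7)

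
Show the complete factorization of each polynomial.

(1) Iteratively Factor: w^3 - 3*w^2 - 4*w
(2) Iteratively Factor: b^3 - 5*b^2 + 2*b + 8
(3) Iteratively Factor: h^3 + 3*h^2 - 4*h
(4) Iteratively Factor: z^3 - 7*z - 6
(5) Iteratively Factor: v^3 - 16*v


(1) = (w + 1)*(w^2 - 4*w) = (w - 4)*(w + 1)*(w)
(2) = (b - 4)*(b^2 - b - 2) = (b - 4)*(b + 1)*(b - 2)
(3) = (h - 1)*(h^2 + 4*h) = (h - 1)*(h + 4)*(h)
(4) = (z + 2)*(z^2 - 2*z - 3) = (z + 1)*(z + 2)*(z - 3)
(5) = (v)*(v^2 - 16) = v*(v + 4)*(v - 4)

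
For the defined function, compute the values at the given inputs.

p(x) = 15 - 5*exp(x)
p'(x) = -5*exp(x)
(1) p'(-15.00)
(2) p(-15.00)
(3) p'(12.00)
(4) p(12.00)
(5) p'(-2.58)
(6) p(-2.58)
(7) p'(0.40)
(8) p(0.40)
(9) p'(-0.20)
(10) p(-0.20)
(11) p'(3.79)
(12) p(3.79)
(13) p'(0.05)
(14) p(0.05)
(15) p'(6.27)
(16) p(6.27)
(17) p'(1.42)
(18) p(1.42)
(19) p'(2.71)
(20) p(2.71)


(1) = -0.00
(2) = 15.00
(3) = -813773.96
(4) = -813758.96
(5) = -0.38
(6) = 14.62
(7) = -7.46
(8) = 7.54
(9) = -4.09
(10) = 10.91
(11) = -221.28
(12) = -206.28
(13) = -5.26
(14) = 9.74
(15) = -2642.39
(16) = -2627.39
(17) = -20.69
(18) = -5.69
(19) = -75.15
(20) = -60.15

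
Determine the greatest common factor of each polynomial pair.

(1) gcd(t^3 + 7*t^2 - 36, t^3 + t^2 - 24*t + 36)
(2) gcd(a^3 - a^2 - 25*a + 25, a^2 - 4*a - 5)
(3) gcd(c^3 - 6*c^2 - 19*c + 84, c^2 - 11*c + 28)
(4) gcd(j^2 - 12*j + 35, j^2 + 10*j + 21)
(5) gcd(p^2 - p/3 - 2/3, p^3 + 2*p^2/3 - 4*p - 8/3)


(1) = t^2 + 4*t - 12
(2) = gcd((a - 5)*(a - 1)*(a + 5), (a - 5)*(a + 1)) = a - 5
(3) = gcd((c - 7)*(c - 3)*(c + 4), (c - 7)*(c - 4)) = c - 7
(4) = gcd((j - 7)*(j - 5), (j + 3)*(j + 7)) = 1
(5) = p + 2/3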